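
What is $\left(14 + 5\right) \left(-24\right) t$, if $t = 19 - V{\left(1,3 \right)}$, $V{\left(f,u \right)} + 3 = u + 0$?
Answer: $-8664$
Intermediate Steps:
$V{\left(f,u \right)} = -3 + u$ ($V{\left(f,u \right)} = -3 + \left(u + 0\right) = -3 + u$)
$t = 19$ ($t = 19 - \left(-3 + 3\right) = 19 - 0 = 19 + 0 = 19$)
$\left(14 + 5\right) \left(-24\right) t = \left(14 + 5\right) \left(-24\right) 19 = 19 \left(-24\right) 19 = \left(-456\right) 19 = -8664$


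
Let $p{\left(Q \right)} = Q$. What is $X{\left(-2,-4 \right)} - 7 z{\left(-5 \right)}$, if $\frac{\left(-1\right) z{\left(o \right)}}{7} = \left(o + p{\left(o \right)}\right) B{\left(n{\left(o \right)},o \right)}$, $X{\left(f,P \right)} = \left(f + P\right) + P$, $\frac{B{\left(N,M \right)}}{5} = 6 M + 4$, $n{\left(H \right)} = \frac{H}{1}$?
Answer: $63690$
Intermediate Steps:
$n{\left(H \right)} = H$ ($n{\left(H \right)} = H 1 = H$)
$B{\left(N,M \right)} = 20 + 30 M$ ($B{\left(N,M \right)} = 5 \left(6 M + 4\right) = 5 \left(4 + 6 M\right) = 20 + 30 M$)
$X{\left(f,P \right)} = f + 2 P$ ($X{\left(f,P \right)} = \left(P + f\right) + P = f + 2 P$)
$z{\left(o \right)} = - 14 o \left(20 + 30 o\right)$ ($z{\left(o \right)} = - 7 \left(o + o\right) \left(20 + 30 o\right) = - 7 \cdot 2 o \left(20 + 30 o\right) = - 14 o \left(20 + 30 o\right)$)
$X{\left(-2,-4 \right)} - 7 z{\left(-5 \right)} = \left(-2 + 2 \left(-4\right)\right) - 7 \left(\left(-140\right) \left(-5\right) \left(2 + 3 \left(-5\right)\right)\right) = \left(-2 - 8\right) - 7 \left(\left(-140\right) \left(-5\right) \left(2 - 15\right)\right) = -10 - 7 \left(\left(-140\right) \left(-5\right) \left(-13\right)\right) = -10 - -63700 = -10 + 63700 = 63690$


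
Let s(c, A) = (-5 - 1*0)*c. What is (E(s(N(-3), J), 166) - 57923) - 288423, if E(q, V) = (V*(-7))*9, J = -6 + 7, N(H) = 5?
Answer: -356804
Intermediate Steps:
J = 1
s(c, A) = -5*c (s(c, A) = (-5 + 0)*c = -5*c)
E(q, V) = -63*V (E(q, V) = -7*V*9 = -63*V)
(E(s(N(-3), J), 166) - 57923) - 288423 = (-63*166 - 57923) - 288423 = (-10458 - 57923) - 288423 = -68381 - 288423 = -356804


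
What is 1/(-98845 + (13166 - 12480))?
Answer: -1/98159 ≈ -1.0188e-5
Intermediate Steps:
1/(-98845 + (13166 - 12480)) = 1/(-98845 + 686) = 1/(-98159) = -1/98159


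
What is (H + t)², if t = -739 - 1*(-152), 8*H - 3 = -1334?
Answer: 36324729/64 ≈ 5.6757e+5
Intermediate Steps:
H = -1331/8 (H = 3/8 + (⅛)*(-1334) = 3/8 - 667/4 = -1331/8 ≈ -166.38)
t = -587 (t = -739 + 152 = -587)
(H + t)² = (-1331/8 - 587)² = (-6027/8)² = 36324729/64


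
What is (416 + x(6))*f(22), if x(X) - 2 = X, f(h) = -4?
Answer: -1696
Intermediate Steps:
x(X) = 2 + X
(416 + x(6))*f(22) = (416 + (2 + 6))*(-4) = (416 + 8)*(-4) = 424*(-4) = -1696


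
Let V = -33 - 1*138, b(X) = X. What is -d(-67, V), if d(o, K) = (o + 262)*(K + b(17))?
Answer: 30030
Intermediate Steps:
V = -171 (V = -33 - 138 = -171)
d(o, K) = (17 + K)*(262 + o) (d(o, K) = (o + 262)*(K + 17) = (262 + o)*(17 + K) = (17 + K)*(262 + o))
-d(-67, V) = -(4454 + 17*(-67) + 262*(-171) - 171*(-67)) = -(4454 - 1139 - 44802 + 11457) = -1*(-30030) = 30030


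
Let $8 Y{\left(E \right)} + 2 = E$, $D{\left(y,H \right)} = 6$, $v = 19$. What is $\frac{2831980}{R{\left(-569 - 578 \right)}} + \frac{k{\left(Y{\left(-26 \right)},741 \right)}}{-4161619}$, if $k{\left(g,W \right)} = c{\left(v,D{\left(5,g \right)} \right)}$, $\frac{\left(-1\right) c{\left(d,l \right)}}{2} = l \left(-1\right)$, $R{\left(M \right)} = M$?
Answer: $- \frac{318530318632}{129010189} \approx -2469.0$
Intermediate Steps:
$Y{\left(E \right)} = - \frac{1}{4} + \frac{E}{8}$
$c{\left(d,l \right)} = 2 l$ ($c{\left(d,l \right)} = - 2 l \left(-1\right) = - 2 \left(- l\right) = 2 l$)
$k{\left(g,W \right)} = 12$ ($k{\left(g,W \right)} = 2 \cdot 6 = 12$)
$\frac{2831980}{R{\left(-569 - 578 \right)}} + \frac{k{\left(Y{\left(-26 \right)},741 \right)}}{-4161619} = \frac{2831980}{-569 - 578} + \frac{12}{-4161619} = \frac{2831980}{-1147} + 12 \left(- \frac{1}{4161619}\right) = 2831980 \left(- \frac{1}{1147}\right) - \frac{12}{4161619} = - \frac{76540}{31} - \frac{12}{4161619} = - \frac{318530318632}{129010189}$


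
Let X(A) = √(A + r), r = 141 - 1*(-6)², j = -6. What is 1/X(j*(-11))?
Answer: √19/57 ≈ 0.076472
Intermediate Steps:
r = 105 (r = 141 - 1*36 = 141 - 36 = 105)
X(A) = √(105 + A) (X(A) = √(A + 105) = √(105 + A))
1/X(j*(-11)) = 1/(√(105 - 6*(-11))) = 1/(√(105 + 66)) = 1/(√171) = 1/(3*√19) = √19/57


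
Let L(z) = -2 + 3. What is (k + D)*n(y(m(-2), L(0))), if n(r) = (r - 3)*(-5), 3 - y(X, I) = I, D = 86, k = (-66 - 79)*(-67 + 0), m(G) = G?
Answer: 49005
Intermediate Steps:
L(z) = 1
k = 9715 (k = -145*(-67) = 9715)
y(X, I) = 3 - I
n(r) = 15 - 5*r (n(r) = (-3 + r)*(-5) = 15 - 5*r)
(k + D)*n(y(m(-2), L(0))) = (9715 + 86)*(15 - 5*(3 - 1*1)) = 9801*(15 - 5*(3 - 1)) = 9801*(15 - 5*2) = 9801*(15 - 10) = 9801*5 = 49005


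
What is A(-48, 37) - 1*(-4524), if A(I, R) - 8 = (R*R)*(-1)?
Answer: 3163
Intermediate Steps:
A(I, R) = 8 - R**2 (A(I, R) = 8 + (R*R)*(-1) = 8 + R**2*(-1) = 8 - R**2)
A(-48, 37) - 1*(-4524) = (8 - 1*37**2) - 1*(-4524) = (8 - 1*1369) + 4524 = (8 - 1369) + 4524 = -1361 + 4524 = 3163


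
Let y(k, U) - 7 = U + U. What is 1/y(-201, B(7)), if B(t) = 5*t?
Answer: 1/77 ≈ 0.012987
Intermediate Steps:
y(k, U) = 7 + 2*U (y(k, U) = 7 + (U + U) = 7 + 2*U)
1/y(-201, B(7)) = 1/(7 + 2*(5*7)) = 1/(7 + 2*35) = 1/(7 + 70) = 1/77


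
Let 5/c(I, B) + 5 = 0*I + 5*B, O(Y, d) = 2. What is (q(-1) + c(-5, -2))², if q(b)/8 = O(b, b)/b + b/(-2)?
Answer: 1369/9 ≈ 152.11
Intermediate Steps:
c(I, B) = 5/(-5 + 5*B) (c(I, B) = 5/(-5 + (0*I + 5*B)) = 5/(-5 + (0 + 5*B)) = 5/(-5 + 5*B))
q(b) = -4*b + 16/b (q(b) = 8*(2/b + b/(-2)) = 8*(2/b + b*(-½)) = 8*(2/b - b/2) = -4*b + 16/b)
(q(-1) + c(-5, -2))² = ((-4*(-1) + 16/(-1)) + 1/(-1 - 2))² = ((4 + 16*(-1)) + 1/(-3))² = ((4 - 16) - ⅓)² = (-12 - ⅓)² = (-37/3)² = 1369/9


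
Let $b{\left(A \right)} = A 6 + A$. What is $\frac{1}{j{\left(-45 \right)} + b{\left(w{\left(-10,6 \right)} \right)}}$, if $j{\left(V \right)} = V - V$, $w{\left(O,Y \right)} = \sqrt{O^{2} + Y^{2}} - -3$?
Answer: $- \frac{3}{889} + \frac{2 \sqrt{34}}{889} \approx 0.0097434$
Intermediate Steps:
$w{\left(O,Y \right)} = 3 + \sqrt{O^{2} + Y^{2}}$ ($w{\left(O,Y \right)} = \sqrt{O^{2} + Y^{2}} + 3 = 3 + \sqrt{O^{2} + Y^{2}}$)
$b{\left(A \right)} = 7 A$ ($b{\left(A \right)} = 6 A + A = 7 A$)
$j{\left(V \right)} = 0$
$\frac{1}{j{\left(-45 \right)} + b{\left(w{\left(-10,6 \right)} \right)}} = \frac{1}{0 + 7 \left(3 + \sqrt{\left(-10\right)^{2} + 6^{2}}\right)} = \frac{1}{0 + 7 \left(3 + \sqrt{100 + 36}\right)} = \frac{1}{0 + 7 \left(3 + \sqrt{136}\right)} = \frac{1}{0 + 7 \left(3 + 2 \sqrt{34}\right)} = \frac{1}{0 + \left(21 + 14 \sqrt{34}\right)} = \frac{1}{21 + 14 \sqrt{34}}$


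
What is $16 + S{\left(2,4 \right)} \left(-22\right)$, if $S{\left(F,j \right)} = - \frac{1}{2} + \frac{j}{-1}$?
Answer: $115$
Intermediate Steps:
$S{\left(F,j \right)} = - \frac{1}{2} - j$ ($S{\left(F,j \right)} = \left(-1\right) \frac{1}{2} + j \left(-1\right) = - \frac{1}{2} - j$)
$16 + S{\left(2,4 \right)} \left(-22\right) = 16 + \left(- \frac{1}{2} - 4\right) \left(-22\right) = 16 - -99 = 16 + 99 = 115$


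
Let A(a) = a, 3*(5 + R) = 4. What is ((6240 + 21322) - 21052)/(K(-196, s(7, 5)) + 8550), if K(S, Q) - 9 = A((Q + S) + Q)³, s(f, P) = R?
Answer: -175770/226749907 ≈ -0.00077517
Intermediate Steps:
R = -11/3 (R = -5 + (⅓)*4 = -5 + 4/3 = -11/3 ≈ -3.6667)
s(f, P) = -11/3
K(S, Q) = 9 + (S + 2*Q)³ (K(S, Q) = 9 + ((Q + S) + Q)³ = 9 + (S + 2*Q)³)
((6240 + 21322) - 21052)/(K(-196, s(7, 5)) + 8550) = ((6240 + 21322) - 21052)/((9 + (-196 + 2*(-11/3))³) + 8550) = (27562 - 21052)/((9 + (-196 - 22/3)³) + 8550) = 6510/((9 + (-610/3)³) + 8550) = 6510/((9 - 226981000/27) + 8550) = 6510/(-226980757/27 + 8550) = 6510/(-226749907/27) = 6510*(-27/226749907) = -175770/226749907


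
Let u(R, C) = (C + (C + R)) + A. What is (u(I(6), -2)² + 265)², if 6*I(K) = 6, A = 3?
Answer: 70225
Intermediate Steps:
I(K) = 1 (I(K) = (⅙)*6 = 1)
u(R, C) = 3 + R + 2*C (u(R, C) = (C + (C + R)) + 3 = (R + 2*C) + 3 = 3 + R + 2*C)
(u(I(6), -2)² + 265)² = ((3 + 1 + 2*(-2))² + 265)² = ((3 + 1 - 4)² + 265)² = (0² + 265)² = (0 + 265)² = 265² = 70225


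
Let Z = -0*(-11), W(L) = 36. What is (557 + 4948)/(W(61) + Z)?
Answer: 1835/12 ≈ 152.92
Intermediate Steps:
Z = 0 (Z = -46*0 = 0)
(557 + 4948)/(W(61) + Z) = (557 + 4948)/(36 + 0) = 5505/36 = 5505*(1/36) = 1835/12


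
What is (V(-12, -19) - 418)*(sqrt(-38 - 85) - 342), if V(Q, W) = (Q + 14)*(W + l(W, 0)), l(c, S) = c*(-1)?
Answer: 142956 - 418*I*sqrt(123) ≈ 1.4296e+5 - 4635.8*I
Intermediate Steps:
l(c, S) = -c
V(Q, W) = 0 (V(Q, W) = (Q + 14)*(W - W) = (14 + Q)*0 = 0)
(V(-12, -19) - 418)*(sqrt(-38 - 85) - 342) = (0 - 418)*(sqrt(-38 - 85) - 342) = -418*(sqrt(-123) - 342) = -418*(I*sqrt(123) - 342) = -418*(-342 + I*sqrt(123)) = 142956 - 418*I*sqrt(123)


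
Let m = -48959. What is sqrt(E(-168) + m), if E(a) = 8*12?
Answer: I*sqrt(48863) ≈ 221.05*I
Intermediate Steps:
E(a) = 96
sqrt(E(-168) + m) = sqrt(96 - 48959) = sqrt(-48863) = I*sqrt(48863)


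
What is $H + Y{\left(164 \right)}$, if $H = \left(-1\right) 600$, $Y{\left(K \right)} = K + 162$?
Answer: $-274$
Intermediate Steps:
$Y{\left(K \right)} = 162 + K$
$H = -600$
$H + Y{\left(164 \right)} = -600 + \left(162 + 164\right) = -600 + 326 = -274$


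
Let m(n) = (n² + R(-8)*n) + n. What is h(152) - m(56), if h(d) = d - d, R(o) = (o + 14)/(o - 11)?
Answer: -60312/19 ≈ -3174.3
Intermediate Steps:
R(o) = (14 + o)/(-11 + o)
m(n) = n² + 13*n/19 (m(n) = (n² + ((14 - 8)/(-11 - 8))*n) + n = (n² + (6/(-19))*n) + n = (n² + (-1/19*6)*n) + n = (n² - 6*n/19) + n = n² + 13*n/19)
h(d) = 0
h(152) - m(56) = 0 - 56*(13 + 19*56)/19 = 0 - 56*(13 + 1064)/19 = 0 - 56*1077/19 = 0 - 1*60312/19 = 0 - 60312/19 = -60312/19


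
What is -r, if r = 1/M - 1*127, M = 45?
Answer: 5714/45 ≈ 126.98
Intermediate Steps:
r = -5714/45 (r = 1/45 - 1*127 = 1/45 - 127 = -5714/45 ≈ -126.98)
-r = -1*(-5714/45) = 5714/45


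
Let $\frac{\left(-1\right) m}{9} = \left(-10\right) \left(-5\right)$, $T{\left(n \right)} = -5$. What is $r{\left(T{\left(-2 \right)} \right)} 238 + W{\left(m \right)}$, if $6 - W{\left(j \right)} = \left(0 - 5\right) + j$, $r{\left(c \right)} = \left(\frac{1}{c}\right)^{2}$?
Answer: $\frac{11763}{25} \approx 470.52$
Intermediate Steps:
$m = -450$ ($m = - 9 \left(\left(-10\right) \left(-5\right)\right) = \left(-9\right) 50 = -450$)
$r{\left(c \right)} = \frac{1}{c^{2}}$
$W{\left(j \right)} = 11 - j$ ($W{\left(j \right)} = 6 - \left(\left(0 - 5\right) + j\right) = 6 - \left(-5 + j\right) = 11 - j$)
$r{\left(T{\left(-2 \right)} \right)} 238 + W{\left(m \right)} = \frac{1}{25} \cdot 238 + \left(11 - -450\right) = \frac{1}{25} \cdot 238 + \left(11 + 450\right) = \frac{238}{25} + 461 = \frac{11763}{25}$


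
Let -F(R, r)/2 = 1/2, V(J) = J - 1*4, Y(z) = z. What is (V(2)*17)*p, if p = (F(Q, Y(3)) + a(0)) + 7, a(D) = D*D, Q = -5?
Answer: -204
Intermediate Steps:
V(J) = -4 + J (V(J) = J - 4 = -4 + J)
a(D) = D²
F(R, r) = -1 (F(R, r) = -2/2 = -2*½ = -1)
p = 6 (p = (-1 + 0²) + 7 = (-1 + 0) + 7 = -1 + 7 = 6)
(V(2)*17)*p = ((-4 + 2)*17)*6 = -2*17*6 = -34*6 = -204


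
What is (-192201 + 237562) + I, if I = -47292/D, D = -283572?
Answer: 1071929732/23631 ≈ 45361.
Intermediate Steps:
I = 3941/23631 (I = -47292/(-283572) = -47292*(-1/283572) = 3941/23631 ≈ 0.16677)
(-192201 + 237562) + I = (-192201 + 237562) + 3941/23631 = 45361 + 3941/23631 = 1071929732/23631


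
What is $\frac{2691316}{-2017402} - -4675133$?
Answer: $\frac{4715809986575}{1008701} \approx 4.6751 \cdot 10^{6}$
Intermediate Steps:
$\frac{2691316}{-2017402} - -4675133 = 2691316 \left(- \frac{1}{2017402}\right) + 4675133 = - \frac{1345658}{1008701} + 4675133 = \frac{4715809986575}{1008701}$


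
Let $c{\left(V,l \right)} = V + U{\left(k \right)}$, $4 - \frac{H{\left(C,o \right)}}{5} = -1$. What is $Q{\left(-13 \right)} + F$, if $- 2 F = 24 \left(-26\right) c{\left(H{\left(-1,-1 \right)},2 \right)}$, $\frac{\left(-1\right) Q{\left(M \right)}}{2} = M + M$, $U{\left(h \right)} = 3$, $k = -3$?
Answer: $8788$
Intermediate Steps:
$H{\left(C,o \right)} = 25$ ($H{\left(C,o \right)} = 20 - -5 = 20 + 5 = 25$)
$Q{\left(M \right)} = - 4 M$ ($Q{\left(M \right)} = - 2 \left(M + M\right) = - 2 \cdot 2 M = - 4 M$)
$c{\left(V,l \right)} = 3 + V$ ($c{\left(V,l \right)} = V + 3 = 3 + V$)
$F = 8736$ ($F = - \frac{24 \left(-26\right) \left(3 + 25\right)}{2} = - \frac{\left(-624\right) 28}{2} = \left(- \frac{1}{2}\right) \left(-17472\right) = 8736$)
$Q{\left(-13 \right)} + F = \left(-4\right) \left(-13\right) + 8736 = 52 + 8736 = 8788$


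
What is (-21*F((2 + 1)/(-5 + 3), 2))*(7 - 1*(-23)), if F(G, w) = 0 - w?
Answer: 1260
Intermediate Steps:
F(G, w) = -w
(-21*F((2 + 1)/(-5 + 3), 2))*(7 - 1*(-23)) = (-(-21)*2)*(7 - 1*(-23)) = (-21*(-2))*(7 + 23) = 42*30 = 1260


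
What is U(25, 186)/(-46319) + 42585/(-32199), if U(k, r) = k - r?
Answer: -93681456/71020261 ≈ -1.3191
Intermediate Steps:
U(25, 186)/(-46319) + 42585/(-32199) = (25 - 1*186)/(-46319) + 42585/(-32199) = (25 - 186)*(-1/46319) + 42585*(-1/32199) = -161*(-1/46319) - 14195/10733 = 23/6617 - 14195/10733 = -93681456/71020261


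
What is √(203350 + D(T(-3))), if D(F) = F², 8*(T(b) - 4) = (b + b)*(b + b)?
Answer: √813689/2 ≈ 451.02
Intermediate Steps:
T(b) = 4 + b²/2 (T(b) = 4 + ((b + b)*(b + b))/8 = 4 + ((2*b)*(2*b))/8 = 4 + (4*b²)/8 = 4 + b²/2)
√(203350 + D(T(-3))) = √(203350 + (4 + (½)*(-3)²)²) = √(203350 + (4 + (½)*9)²) = √(203350 + (4 + 9/2)²) = √(203350 + (17/2)²) = √(203350 + 289/4) = √(813689/4) = √813689/2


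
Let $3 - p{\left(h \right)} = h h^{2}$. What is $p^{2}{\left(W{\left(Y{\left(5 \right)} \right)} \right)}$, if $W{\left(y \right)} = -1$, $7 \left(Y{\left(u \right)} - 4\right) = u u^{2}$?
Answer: $16$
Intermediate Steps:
$Y{\left(u \right)} = 4 + \frac{u^{3}}{7}$ ($Y{\left(u \right)} = 4 + \frac{u u^{2}}{7} = 4 + \frac{u^{3}}{7}$)
$p{\left(h \right)} = 3 - h^{3}$ ($p{\left(h \right)} = 3 - h h^{2} = 3 - h^{3}$)
$p^{2}{\left(W{\left(Y{\left(5 \right)} \right)} \right)} = \left(3 - \left(-1\right)^{3}\right)^{2} = \left(3 - -1\right)^{2} = \left(3 + 1\right)^{2} = 4^{2} = 16$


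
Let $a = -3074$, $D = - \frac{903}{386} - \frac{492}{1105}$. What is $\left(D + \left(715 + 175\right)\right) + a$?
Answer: $- \frac{932729247}{426530} \approx -2186.8$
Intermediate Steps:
$D = - \frac{1187727}{426530}$ ($D = \left(-903\right) \frac{1}{386} - \frac{492}{1105} = - \frac{903}{386} - \frac{492}{1105} = - \frac{1187727}{426530} \approx -2.7846$)
$\left(D + \left(715 + 175\right)\right) + a = \left(- \frac{1187727}{426530} + \left(715 + 175\right)\right) - 3074 = \left(- \frac{1187727}{426530} + 890\right) - 3074 = \frac{378423973}{426530} - 3074 = - \frac{932729247}{426530}$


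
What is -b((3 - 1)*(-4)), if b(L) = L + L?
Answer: 16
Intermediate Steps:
b(L) = 2*L
-b((3 - 1)*(-4)) = -2*(3 - 1)*(-4) = -2*2*(-4) = -2*(-8) = -1*(-16) = 16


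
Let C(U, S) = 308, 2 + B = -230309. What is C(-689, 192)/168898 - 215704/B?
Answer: 18251454990/19449533639 ≈ 0.93840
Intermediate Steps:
B = -230311 (B = -2 - 230309 = -230311)
C(-689, 192)/168898 - 215704/B = 308/168898 - 215704/(-230311) = 308*(1/168898) - 215704*(-1/230311) = 154/84449 + 215704/230311 = 18251454990/19449533639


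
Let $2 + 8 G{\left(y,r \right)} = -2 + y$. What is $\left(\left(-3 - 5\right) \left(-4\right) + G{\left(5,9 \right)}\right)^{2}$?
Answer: $\frac{66049}{64} \approx 1032.0$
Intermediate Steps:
$G{\left(y,r \right)} = - \frac{1}{2} + \frac{y}{8}$ ($G{\left(y,r \right)} = - \frac{1}{4} + \frac{-2 + y}{8} = - \frac{1}{4} + \left(- \frac{1}{4} + \frac{y}{8}\right) = - \frac{1}{2} + \frac{y}{8}$)
$\left(\left(-3 - 5\right) \left(-4\right) + G{\left(5,9 \right)}\right)^{2} = \left(\left(-3 - 5\right) \left(-4\right) + \left(- \frac{1}{2} + \frac{1}{8} \cdot 5\right)\right)^{2} = \left(\left(-8\right) \left(-4\right) + \left(- \frac{1}{2} + \frac{5}{8}\right)\right)^{2} = \left(32 + \frac{1}{8}\right)^{2} = \left(\frac{257}{8}\right)^{2} = \frac{66049}{64}$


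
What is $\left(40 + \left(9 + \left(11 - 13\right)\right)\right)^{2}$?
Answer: $2209$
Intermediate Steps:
$\left(40 + \left(9 + \left(11 - 13\right)\right)\right)^{2} = \left(40 + \left(9 - 2\right)\right)^{2} = \left(40 + 7\right)^{2} = 47^{2} = 2209$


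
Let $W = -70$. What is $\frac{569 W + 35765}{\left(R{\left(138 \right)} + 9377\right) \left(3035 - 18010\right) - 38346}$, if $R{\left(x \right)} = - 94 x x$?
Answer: $- \frac{4065}{26666827679} \approx -1.5244 \cdot 10^{-7}$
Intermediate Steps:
$R{\left(x \right)} = - 94 x^{2}$
$\frac{569 W + 35765}{\left(R{\left(138 \right)} + 9377\right) \left(3035 - 18010\right) - 38346} = \frac{569 \left(-70\right) + 35765}{\left(- 94 \cdot 138^{2} + 9377\right) \left(3035 - 18010\right) - 38346} = \frac{-39830 + 35765}{\left(\left(-94\right) 19044 + 9377\right) \left(-14975\right) - 38346} = - \frac{4065}{\left(-1790136 + 9377\right) \left(-14975\right) - 38346} = - \frac{4065}{\left(-1780759\right) \left(-14975\right) - 38346} = - \frac{4065}{26666866025 - 38346} = - \frac{4065}{26666827679}$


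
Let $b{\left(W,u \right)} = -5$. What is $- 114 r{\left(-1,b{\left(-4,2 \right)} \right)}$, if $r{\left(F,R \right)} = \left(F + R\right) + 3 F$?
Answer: $1026$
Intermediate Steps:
$r{\left(F,R \right)} = R + 4 F$
$- 114 r{\left(-1,b{\left(-4,2 \right)} \right)} = - 114 \left(-5 + 4 \left(-1\right)\right) = - 114 \left(-5 - 4\right) = \left(-114\right) \left(-9\right) = 1026$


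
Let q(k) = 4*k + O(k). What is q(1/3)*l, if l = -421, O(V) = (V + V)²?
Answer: -6736/9 ≈ -748.44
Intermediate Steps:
O(V) = 4*V² (O(V) = (2*V)² = 4*V²)
q(k) = 4*k + 4*k²
q(1/3)*l = (4*(1 + 1/3)/3)*(-421) = (4*(⅓)*(1 + ⅓))*(-421) = (4*(⅓)*(4/3))*(-421) = (16/9)*(-421) = -6736/9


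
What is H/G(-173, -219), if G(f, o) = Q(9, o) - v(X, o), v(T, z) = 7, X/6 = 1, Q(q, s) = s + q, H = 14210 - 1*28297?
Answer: 14087/217 ≈ 64.917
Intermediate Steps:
H = -14087 (H = 14210 - 28297 = -14087)
Q(q, s) = q + s
X = 6 (X = 6*1 = 6)
G(f, o) = 2 + o (G(f, o) = (9 + o) - 1*7 = (9 + o) - 7 = 2 + o)
H/G(-173, -219) = -14087/(2 - 219) = -14087/(-217) = -14087*(-1/217) = 14087/217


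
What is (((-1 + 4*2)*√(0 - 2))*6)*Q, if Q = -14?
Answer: -588*I*√2 ≈ -831.56*I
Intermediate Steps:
(((-1 + 4*2)*√(0 - 2))*6)*Q = (((-1 + 4*2)*√(0 - 2))*6)*(-14) = (((-1 + 8)*√(-2))*6)*(-14) = ((7*(I*√2))*6)*(-14) = ((7*I*√2)*6)*(-14) = (42*I*√2)*(-14) = -588*I*√2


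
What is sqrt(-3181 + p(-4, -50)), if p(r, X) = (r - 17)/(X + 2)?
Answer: I*sqrt(50889)/4 ≈ 56.396*I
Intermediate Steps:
p(r, X) = (-17 + r)/(2 + X)
sqrt(-3181 + p(-4, -50)) = sqrt(-3181 + (-17 - 4)/(2 - 50)) = sqrt(-3181 - 21/(-48)) = sqrt(-3181 - 1/48*(-21)) = sqrt(-3181 + 7/16) = sqrt(-50889/16) = I*sqrt(50889)/4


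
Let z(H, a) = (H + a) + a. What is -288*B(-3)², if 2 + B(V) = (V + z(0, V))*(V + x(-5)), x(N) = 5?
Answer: -115200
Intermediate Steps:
z(H, a) = H + 2*a
B(V) = -2 + 3*V*(5 + V) (B(V) = -2 + (V + (0 + 2*V))*(V + 5) = -2 + (V + 2*V)*(5 + V) = -2 + (3*V)*(5 + V) = -2 + 3*V*(5 + V))
-288*B(-3)² = -288*(-2 + 3*(-3)² + 15*(-3))² = -288*(-2 + 3*9 - 45)² = -288*(-2 + 27 - 45)² = -288*(-20)² = -288*400 = -115200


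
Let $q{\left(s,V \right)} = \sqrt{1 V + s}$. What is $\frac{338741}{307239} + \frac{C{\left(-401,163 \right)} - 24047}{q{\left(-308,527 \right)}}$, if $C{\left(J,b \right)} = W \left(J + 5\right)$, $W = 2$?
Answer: $\frac{338741}{307239} - \frac{24839 \sqrt{219}}{219} \approx -1677.4$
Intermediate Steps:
$C{\left(J,b \right)} = 10 + 2 J$ ($C{\left(J,b \right)} = 2 \left(J + 5\right) = 2 \left(5 + J\right) = 10 + 2 J$)
$q{\left(s,V \right)} = \sqrt{V + s}$
$\frac{338741}{307239} + \frac{C{\left(-401,163 \right)} - 24047}{q{\left(-308,527 \right)}} = \frac{338741}{307239} + \frac{\left(10 + 2 \left(-401\right)\right) - 24047}{\sqrt{527 - 308}} = 338741 \cdot \frac{1}{307239} + \frac{\left(10 - 802\right) - 24047}{\sqrt{219}} = \frac{338741}{307239} + \left(-792 - 24047\right) \frac{\sqrt{219}}{219} = \frac{338741}{307239} - 24839 \frac{\sqrt{219}}{219} = \frac{338741}{307239} - \frac{24839 \sqrt{219}}{219}$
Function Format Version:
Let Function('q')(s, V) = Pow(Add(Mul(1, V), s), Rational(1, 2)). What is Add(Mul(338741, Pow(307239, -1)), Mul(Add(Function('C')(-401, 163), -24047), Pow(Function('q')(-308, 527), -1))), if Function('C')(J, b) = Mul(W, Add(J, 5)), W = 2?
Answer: Add(Rational(338741, 307239), Mul(Rational(-24839, 219), Pow(219, Rational(1, 2)))) ≈ -1677.4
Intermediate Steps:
Function('C')(J, b) = Add(10, Mul(2, J)) (Function('C')(J, b) = Mul(2, Add(J, 5)) = Mul(2, Add(5, J)) = Add(10, Mul(2, J)))
Function('q')(s, V) = Pow(Add(V, s), Rational(1, 2))
Add(Mul(338741, Pow(307239, -1)), Mul(Add(Function('C')(-401, 163), -24047), Pow(Function('q')(-308, 527), -1))) = Add(Mul(338741, Pow(307239, -1)), Mul(Add(Add(10, Mul(2, -401)), -24047), Pow(Pow(Add(527, -308), Rational(1, 2)), -1))) = Add(Mul(338741, Rational(1, 307239)), Mul(Add(Add(10, -802), -24047), Pow(Pow(219, Rational(1, 2)), -1))) = Add(Rational(338741, 307239), Mul(Add(-792, -24047), Mul(Rational(1, 219), Pow(219, Rational(1, 2))))) = Add(Rational(338741, 307239), Mul(-24839, Mul(Rational(1, 219), Pow(219, Rational(1, 2))))) = Add(Rational(338741, 307239), Mul(Rational(-24839, 219), Pow(219, Rational(1, 2))))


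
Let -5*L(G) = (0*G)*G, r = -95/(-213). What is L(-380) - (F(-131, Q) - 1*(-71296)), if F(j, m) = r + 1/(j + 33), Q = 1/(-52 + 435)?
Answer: -1488241801/20874 ≈ -71296.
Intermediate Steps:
r = 95/213 (r = -95*(-1/213) = 95/213 ≈ 0.44601)
Q = 1/383 ≈ 0.0026110
L(G) = 0 (L(G) = -0*G*G/5 = -0*G = -⅕*0 = 0)
F(j, m) = 95/213 + 1/(33 + j) (F(j, m) = 95/213 + 1/(j + 33) = 95/213 + 1/(33 + j))
L(-380) - (F(-131, Q) - 1*(-71296)) = 0 - ((3348 + 95*(-131))/(213*(33 - 131)) - 1*(-71296)) = 0 - ((1/213)*(3348 - 12445)/(-98) + 71296) = 0 - ((1/213)*(-1/98)*(-9097) + 71296) = 0 - (9097/20874 + 71296) = 0 - 1*1488241801/20874 = 0 - 1488241801/20874 = -1488241801/20874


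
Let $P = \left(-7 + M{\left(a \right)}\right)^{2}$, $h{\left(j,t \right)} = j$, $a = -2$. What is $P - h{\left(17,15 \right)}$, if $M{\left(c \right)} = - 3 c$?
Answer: $-16$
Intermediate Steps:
$P = 1$ ($P = \left(-7 - -6\right)^{2} = \left(-7 + 6\right)^{2} = \left(-1\right)^{2} = 1$)
$P - h{\left(17,15 \right)} = 1 - 17 = -16$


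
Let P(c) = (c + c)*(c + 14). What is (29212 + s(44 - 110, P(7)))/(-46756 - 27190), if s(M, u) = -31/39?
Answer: -1139237/2883894 ≈ -0.39503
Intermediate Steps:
P(c) = 2*c*(14 + c) (P(c) = (2*c)*(14 + c) = 2*c*(14 + c))
s(M, u) = -31/39 (s(M, u) = -31*1/39 = -31/39)
(29212 + s(44 - 110, P(7)))/(-46756 - 27190) = (29212 - 31/39)/(-46756 - 27190) = (1139237/39)/(-73946) = (1139237/39)*(-1/73946) = -1139237/2883894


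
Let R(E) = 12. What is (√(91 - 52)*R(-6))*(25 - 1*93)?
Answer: -816*√39 ≈ -5095.9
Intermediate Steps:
(√(91 - 52)*R(-6))*(25 - 1*93) = (√(91 - 52)*12)*(25 - 1*93) = (√39*12)*(25 - 93) = (12*√39)*(-68) = -816*√39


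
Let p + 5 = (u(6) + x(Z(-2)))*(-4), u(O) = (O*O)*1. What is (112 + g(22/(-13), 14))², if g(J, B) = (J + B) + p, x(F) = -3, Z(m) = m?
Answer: 27225/169 ≈ 161.09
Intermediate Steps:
u(O) = O² (u(O) = O²*1 = O²)
p = -137 (p = -5 + (6² - 3)*(-4) = -5 + (36 - 3)*(-4) = -5 + 33*(-4) = -5 - 132 = -137)
g(J, B) = -137 + B + J (g(J, B) = (J + B) - 137 = (B + J) - 137 = -137 + B + J)
(112 + g(22/(-13), 14))² = (112 + (-137 + 14 + 22/(-13)))² = (112 + (-137 + 14 + 22*(-1/13)))² = (112 + (-137 + 14 - 22/13))² = (112 - 1621/13)² = (-165/13)² = 27225/169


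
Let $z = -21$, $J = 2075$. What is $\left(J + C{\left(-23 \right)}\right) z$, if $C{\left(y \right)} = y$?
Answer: $-43092$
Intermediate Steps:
$\left(J + C{\left(-23 \right)}\right) z = \left(2075 - 23\right) \left(-21\right) = 2052 \left(-21\right) = -43092$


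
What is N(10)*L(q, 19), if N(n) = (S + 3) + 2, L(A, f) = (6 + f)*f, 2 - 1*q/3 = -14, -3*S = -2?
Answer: 8075/3 ≈ 2691.7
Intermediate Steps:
S = ⅔ (S = -⅓*(-2) = ⅔ ≈ 0.66667)
q = 48 (q = 6 - 3*(-14) = 6 + 42 = 48)
L(A, f) = f*(6 + f)
N(n) = 17/3 (N(n) = (⅔ + 3) + 2 = 11/3 + 2 = 17/3)
N(10)*L(q, 19) = 17*(19*(6 + 19))/3 = 17*(19*25)/3 = (17/3)*475 = 8075/3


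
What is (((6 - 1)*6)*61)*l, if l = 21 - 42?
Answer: -38430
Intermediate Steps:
l = -21
(((6 - 1)*6)*61)*l = (((6 - 1)*6)*61)*(-21) = ((5*6)*61)*(-21) = (30*61)*(-21) = 1830*(-21) = -38430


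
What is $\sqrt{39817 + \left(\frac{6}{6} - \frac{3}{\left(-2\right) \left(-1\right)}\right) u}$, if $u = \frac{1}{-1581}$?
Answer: $\frac{\sqrt{398100084510}}{3162} \approx 199.54$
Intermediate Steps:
$u = - \frac{1}{1581} \approx -0.00063251$
$\sqrt{39817 + \left(\frac{6}{6} - \frac{3}{\left(-2\right) \left(-1\right)}\right) u} = \sqrt{39817 + \left(\frac{6}{6} - \frac{3}{\left(-2\right) \left(-1\right)}\right) \left(- \frac{1}{1581}\right)} = \sqrt{39817 + \left(6 \cdot \frac{1}{6} - \frac{3}{2}\right) \left(- \frac{1}{1581}\right)} = \sqrt{39817 + \left(1 - \frac{3}{2}\right) \left(- \frac{1}{1581}\right)} = \sqrt{39817 - - \frac{1}{3162}} = \sqrt{39817 + \frac{1}{3162}} = \sqrt{\frac{125901355}{3162}} = \frac{\sqrt{398100084510}}{3162}$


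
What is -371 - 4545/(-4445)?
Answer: -328910/889 ≈ -369.98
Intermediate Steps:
-371 - 4545/(-4445) = -371 - 4545*(-1/4445) = -371 + 909/889 = -328910/889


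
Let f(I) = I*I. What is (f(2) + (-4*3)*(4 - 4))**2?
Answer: 16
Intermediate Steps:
f(I) = I**2
(f(2) + (-4*3)*(4 - 4))**2 = (2**2 + (-4*3)*(4 - 4))**2 = (4 - 12*0)**2 = (4 + 0)**2 = 4**2 = 16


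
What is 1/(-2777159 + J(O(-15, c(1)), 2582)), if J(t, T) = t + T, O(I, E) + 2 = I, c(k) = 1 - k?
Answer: -1/2774594 ≈ -3.6041e-7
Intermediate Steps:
O(I, E) = -2 + I
J(t, T) = T + t
1/(-2777159 + J(O(-15, c(1)), 2582)) = 1/(-2777159 + (2582 + (-2 - 15))) = 1/(-2777159 + (2582 - 17)) = 1/(-2777159 + 2565) = 1/(-2774594) = -1/2774594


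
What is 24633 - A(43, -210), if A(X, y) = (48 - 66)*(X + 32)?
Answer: 25983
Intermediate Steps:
A(X, y) = -576 - 18*X (A(X, y) = -18*(32 + X) = -576 - 18*X)
24633 - A(43, -210) = 24633 - (-576 - 18*43) = 24633 - (-576 - 774) = 24633 - 1*(-1350) = 24633 + 1350 = 25983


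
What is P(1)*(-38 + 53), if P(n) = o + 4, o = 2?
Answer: 90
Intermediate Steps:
P(n) = 6 (P(n) = 2 + 4 = 6)
P(1)*(-38 + 53) = 6*(-38 + 53) = 6*15 = 90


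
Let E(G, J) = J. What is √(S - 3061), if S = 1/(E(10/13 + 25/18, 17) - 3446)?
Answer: I*√3999040770/1143 ≈ 55.326*I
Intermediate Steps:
S = -1/3429 (S = 1/(17 - 3446) = 1/(-3429) = -1/3429 ≈ -0.00029163)
√(S - 3061) = √(-1/3429 - 3061) = √(-10496170/3429) = I*√3999040770/1143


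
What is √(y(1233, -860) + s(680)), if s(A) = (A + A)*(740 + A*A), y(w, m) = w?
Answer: 9*√7776193 ≈ 25097.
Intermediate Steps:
s(A) = 2*A*(740 + A²) (s(A) = (2*A)*(740 + A²) = 2*A*(740 + A²))
√(y(1233, -860) + s(680)) = √(1233 + 2*680*(740 + 680²)) = √(1233 + 2*680*(740 + 462400)) = √(1233 + 2*680*463140) = √(1233 + 629870400) = √629871633 = 9*√7776193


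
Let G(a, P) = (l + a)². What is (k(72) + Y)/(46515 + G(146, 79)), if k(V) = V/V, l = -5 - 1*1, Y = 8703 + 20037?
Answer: 28741/66115 ≈ 0.43471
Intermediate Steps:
Y = 28740
l = -6 (l = -5 - 1 = -6)
k(V) = 1
G(a, P) = (-6 + a)²
(k(72) + Y)/(46515 + G(146, 79)) = (1 + 28740)/(46515 + (-6 + 146)²) = 28741/(46515 + 140²) = 28741/(46515 + 19600) = 28741/66115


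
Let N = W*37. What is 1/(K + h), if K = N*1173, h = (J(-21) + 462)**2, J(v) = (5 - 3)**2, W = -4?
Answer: 1/43552 ≈ 2.2961e-5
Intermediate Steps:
J(v) = 4 (J(v) = 2**2 = 4)
N = -148 (N = -4*37 = -148)
h = 217156 (h = (4 + 462)**2 = 466**2 = 217156)
K = -173604 (K = -148*1173 = -173604)
1/(K + h) = 1/(-173604 + 217156) = 1/43552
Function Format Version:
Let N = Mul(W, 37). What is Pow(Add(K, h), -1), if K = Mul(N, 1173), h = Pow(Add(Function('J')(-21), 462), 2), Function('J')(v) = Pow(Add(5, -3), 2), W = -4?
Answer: Rational(1, 43552) ≈ 2.2961e-5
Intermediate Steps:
Function('J')(v) = 4 (Function('J')(v) = Pow(2, 2) = 4)
N = -148 (N = Mul(-4, 37) = -148)
h = 217156 (h = Pow(Add(4, 462), 2) = Pow(466, 2) = 217156)
K = -173604 (K = Mul(-148, 1173) = -173604)
Pow(Add(K, h), -1) = Pow(Add(-173604, 217156), -1) = Pow(43552, -1) = Rational(1, 43552)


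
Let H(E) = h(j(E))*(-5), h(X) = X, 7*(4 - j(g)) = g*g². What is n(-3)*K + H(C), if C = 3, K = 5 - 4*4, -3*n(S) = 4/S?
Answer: -353/63 ≈ -5.6032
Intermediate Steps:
n(S) = -4/(3*S)
K = -11 (K = 5 - 16 = -11)
j(g) = 4 - g³/7 (j(g) = 4 - g*g²/7 = 4 - g³/7)
H(E) = -20 + 5*E³/7 (H(E) = (4 - E³/7)*(-5) = -20 + 5*E³/7)
n(-3)*K + H(C) = -4/3/(-3)*(-11) + (-20 + (5/7)*3³) = -4/3*(-⅓)*(-11) + (-20 + (5/7)*27) = (4/9)*(-11) + (-20 + 135/7) = -44/9 - 5/7 = -353/63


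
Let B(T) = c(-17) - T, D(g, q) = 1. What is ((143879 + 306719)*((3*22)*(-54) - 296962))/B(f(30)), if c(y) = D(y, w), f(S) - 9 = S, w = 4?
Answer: 67708207274/19 ≈ 3.5636e+9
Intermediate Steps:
f(S) = 9 + S
c(y) = 1
B(T) = 1 - T
((143879 + 306719)*((3*22)*(-54) - 296962))/B(f(30)) = ((143879 + 306719)*((3*22)*(-54) - 296962))/(1 - (9 + 30)) = (450598*(66*(-54) - 296962))/(1 - 1*39) = (450598*(-3564 - 296962))/(1 - 39) = (450598*(-300526))/(-38) = -135416414548*(-1/38) = 67708207274/19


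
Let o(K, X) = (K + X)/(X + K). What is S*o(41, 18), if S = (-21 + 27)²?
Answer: 36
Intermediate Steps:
S = 36 (S = 6² = 36)
o(K, X) = 1 (o(K, X) = (K + X)/(K + X) = 1)
S*o(41, 18) = 36*1 = 36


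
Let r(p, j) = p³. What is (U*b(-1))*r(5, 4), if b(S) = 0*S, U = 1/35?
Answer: 0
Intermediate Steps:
U = 1/35 ≈ 0.028571
b(S) = 0
(U*b(-1))*r(5, 4) = ((1/35)*0)*5³ = 0*125 = 0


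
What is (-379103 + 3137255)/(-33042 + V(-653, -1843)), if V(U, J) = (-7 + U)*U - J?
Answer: 2758152/399781 ≈ 6.8992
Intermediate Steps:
V(U, J) = -J + U*(-7 + U) (V(U, J) = U*(-7 + U) - J = -J + U*(-7 + U))
(-379103 + 3137255)/(-33042 + V(-653, -1843)) = (-379103 + 3137255)/(-33042 + ((-653)² - 1*(-1843) - 7*(-653))) = 2758152/(-33042 + (426409 + 1843 + 4571)) = 2758152/(-33042 + 432823) = 2758152/399781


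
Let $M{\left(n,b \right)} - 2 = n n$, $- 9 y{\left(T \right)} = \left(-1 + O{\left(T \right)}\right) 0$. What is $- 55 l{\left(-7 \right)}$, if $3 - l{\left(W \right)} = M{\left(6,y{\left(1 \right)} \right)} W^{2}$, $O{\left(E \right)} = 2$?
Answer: $102245$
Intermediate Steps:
$y{\left(T \right)} = 0$ ($y{\left(T \right)} = - \frac{\left(-1 + 2\right) 0}{9} = - \frac{1 \cdot 0}{9} = \left(- \frac{1}{9}\right) 0 = 0$)
$M{\left(n,b \right)} = 2 + n^{2}$ ($M{\left(n,b \right)} = 2 + n n = 2 + n^{2}$)
$l{\left(W \right)} = 3 - 38 W^{2}$ ($l{\left(W \right)} = 3 - \left(2 + 6^{2}\right) W^{2} = 3 - \left(2 + 36\right) W^{2} = 3 - 38 W^{2}$)
$- 55 l{\left(-7 \right)} = - 55 \left(3 - 38 \left(-7\right)^{2}\right) = - 55 \left(3 - 1862\right) = \left(-55\right) \left(-1859\right) = 102245$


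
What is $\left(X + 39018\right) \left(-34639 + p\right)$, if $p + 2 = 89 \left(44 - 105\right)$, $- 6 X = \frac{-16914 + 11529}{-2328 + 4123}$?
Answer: $-1563471295$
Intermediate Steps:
$X = \frac{1}{2}$ ($X = - \frac{\left(-16914 + 11529\right) \frac{1}{-2328 + 4123}}{6} = - \frac{\left(-5385\right) \frac{1}{1795}}{6} = \left(- \frac{1}{6}\right) \left(-3\right) = \frac{1}{2} \approx 0.5$)
$p = -5431$ ($p = -2 + 89 \left(44 - 105\right) = -2 + 89 \left(-61\right) = -2 - 5429 = -5431$)
$\left(X + 39018\right) \left(-34639 + p\right) = \left(\frac{1}{2} + 39018\right) \left(-34639 - 5431\right) = \frac{78037}{2} \left(-40070\right) = -1563471295$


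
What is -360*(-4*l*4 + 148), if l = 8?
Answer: -7200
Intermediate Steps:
-360*(-4*l*4 + 148) = -360*(-4*8*4 + 148) = -360*(-32*4 + 148) = -360*(-128 + 148) = -360*20 = -7200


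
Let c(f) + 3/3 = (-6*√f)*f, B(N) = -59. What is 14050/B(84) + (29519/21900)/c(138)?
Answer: -29111205796003379/122246344631100 - 2036811*√138/172664328575 ≈ -238.14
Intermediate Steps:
c(f) = -1 - 6*f^(3/2) (c(f) = -1 + (-6*√f)*f = -1 - 6*f^(3/2))
14050/B(84) + (29519/21900)/c(138) = 14050/(-59) + (29519/21900)/(-1 - 828*√138) = 14050*(-1/59) + (29519*(1/21900))/(-1 - 828*√138) = -14050/59 + 29519/(21900*(-1 - 828*√138))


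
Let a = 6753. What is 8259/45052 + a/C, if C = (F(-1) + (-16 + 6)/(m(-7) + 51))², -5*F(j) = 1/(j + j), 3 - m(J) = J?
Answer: 37735428736513/22841364 ≈ 1.6521e+6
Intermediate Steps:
m(J) = 3 - J
F(j) = -1/(10*j) (F(j) = -1/(5*(j + j)) = -1/(2*j)/5 = -1/(10*j))
C = 1521/372100 (C = (-⅒/(-1) + (-16 + 6)/((3 - 1*(-7)) + 51))² = (-⅒*(-1) - 10/((3 + 7) + 51))² = (⅒ - 10/(10 + 51))² = (⅒ - 10/61)² = (-39/610)² = 1521/372100 ≈ 0.0040876)
8259/45052 + a/C = 8259/45052 + 6753/(1521/372100) = 8259*(1/45052) + 6753*(372100/1521) = 8259/45052 + 837597100/507 = 37735428736513/22841364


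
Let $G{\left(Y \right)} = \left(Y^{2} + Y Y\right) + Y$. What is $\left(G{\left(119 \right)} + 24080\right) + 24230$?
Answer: $76751$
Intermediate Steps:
$G{\left(Y \right)} = Y + 2 Y^{2}$ ($G{\left(Y \right)} = \left(Y^{2} + Y^{2}\right) + Y = 2 Y^{2} + Y = Y + 2 Y^{2}$)
$\left(G{\left(119 \right)} + 24080\right) + 24230 = \left(119 \left(1 + 2 \cdot 119\right) + 24080\right) + 24230 = \left(119 \left(1 + 238\right) + 24080\right) + 24230 = \left(119 \cdot 239 + 24080\right) + 24230 = \left(28441 + 24080\right) + 24230 = 52521 + 24230 = 76751$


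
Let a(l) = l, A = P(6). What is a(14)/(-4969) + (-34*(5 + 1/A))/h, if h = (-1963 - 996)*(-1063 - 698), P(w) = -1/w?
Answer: -72782240/25892460231 ≈ -0.0028109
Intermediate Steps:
A = -1/6 ≈ -0.16667
h = 5210799 (h = -2959*(-1761) = 5210799)
a(14)/(-4969) + (-34*(5 + 1/A))/h = 14/(-4969) - 34*(5 + 1/(-1/6))/5210799 = 14*(-1/4969) - 34*(5 - 6)*(1/5210799) = -14/4969 - 34*(-1)*(1/5210799) = -14/4969 + 34*(1/5210799) = -14/4969 + 34/5210799 = -72782240/25892460231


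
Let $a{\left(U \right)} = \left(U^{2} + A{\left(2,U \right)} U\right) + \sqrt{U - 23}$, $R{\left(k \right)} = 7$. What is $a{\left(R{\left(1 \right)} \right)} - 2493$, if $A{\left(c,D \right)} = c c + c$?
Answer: $-2402 + 4 i \approx -2402.0 + 4.0 i$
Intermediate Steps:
$A{\left(c,D \right)} = c + c^{2}$ ($A{\left(c,D \right)} = c^{2} + c = c + c^{2}$)
$a{\left(U \right)} = U^{2} + \sqrt{-23 + U} + 6 U$ ($a{\left(U \right)} = \left(U^{2} + 2 \left(1 + 2\right) U\right) + \sqrt{U - 23} = \left(U^{2} + 2 \cdot 3 U\right) + \sqrt{-23 + U} = \left(U^{2} + 6 U\right) + \sqrt{-23 + U} = U^{2} + \sqrt{-23 + U} + 6 U$)
$a{\left(R{\left(1 \right)} \right)} - 2493 = \left(7^{2} + \sqrt{-23 + 7} + 6 \cdot 7\right) - 2493 = \left(49 + \sqrt{-16} + 42\right) - 2493 = \left(49 + 4 i + 42\right) - 2493 = \left(91 + 4 i\right) - 2493 = -2402 + 4 i$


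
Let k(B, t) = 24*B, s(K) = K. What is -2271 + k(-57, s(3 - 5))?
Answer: -3639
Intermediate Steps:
-2271 + k(-57, s(3 - 5)) = -2271 + 24*(-57) = -2271 - 1368 = -3639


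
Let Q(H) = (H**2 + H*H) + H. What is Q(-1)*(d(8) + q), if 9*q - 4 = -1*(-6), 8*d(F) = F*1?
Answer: 19/9 ≈ 2.1111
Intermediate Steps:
d(F) = F/8 (d(F) = (F*1)/8 = F/8)
q = 10/9 (q = 4/9 + (-1*(-6))/9 = 4/9 + (1/9)*6 = 4/9 + 2/3 = 10/9 ≈ 1.1111)
Q(H) = H + 2*H**2 (Q(H) = (H**2 + H**2) + H = 2*H**2 + H = H + 2*H**2)
Q(-1)*(d(8) + q) = (-(1 + 2*(-1)))*((1/8)*8 + 10/9) = (-(1 - 2))*(1 + 10/9) = -1*(-1)*(19/9) = 1*(19/9) = 19/9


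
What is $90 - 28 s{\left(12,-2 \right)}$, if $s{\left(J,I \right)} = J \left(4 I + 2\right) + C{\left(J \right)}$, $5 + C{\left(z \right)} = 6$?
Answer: $2078$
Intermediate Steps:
$C{\left(z \right)} = 1$ ($C{\left(z \right)} = -5 + 6 = 1$)
$s{\left(J,I \right)} = 1 + J \left(2 + 4 I\right)$ ($s{\left(J,I \right)} = J \left(4 I + 2\right) + 1 = J \left(2 + 4 I\right) + 1 = 1 + J \left(2 + 4 I\right)$)
$90 - 28 s{\left(12,-2 \right)} = 90 - 28 \left(1 + 2 \cdot 12 + 4 \left(-2\right) 12\right) = 90 - 28 \left(1 + 24 - 96\right) = 90 - -1988 = 90 + 1988 = 2078$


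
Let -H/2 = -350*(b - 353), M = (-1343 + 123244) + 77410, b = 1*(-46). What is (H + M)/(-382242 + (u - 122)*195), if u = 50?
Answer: 26663/132094 ≈ 0.20185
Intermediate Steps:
b = -46
M = 199311 (M = 121901 + 77410 = 199311)
H = -279300 (H = -(-700)*(-46 - 353) = -(-700)*(-399) = -2*139650 = -279300)
(H + M)/(-382242 + (u - 122)*195) = (-279300 + 199311)/(-382242 + (50 - 122)*195) = -79989/(-382242 - 72*195) = -79989/(-382242 - 14040) = -79989/(-396282) = -79989*(-1/396282) = 26663/132094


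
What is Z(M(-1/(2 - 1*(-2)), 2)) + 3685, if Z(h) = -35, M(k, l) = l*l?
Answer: 3650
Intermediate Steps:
M(k, l) = l²
Z(M(-1/(2 - 1*(-2)), 2)) + 3685 = -35 + 3685 = 3650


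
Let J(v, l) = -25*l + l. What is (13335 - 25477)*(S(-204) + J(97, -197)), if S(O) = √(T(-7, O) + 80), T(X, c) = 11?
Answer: -57407376 - 12142*√91 ≈ -5.7523e+7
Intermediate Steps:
J(v, l) = -24*l
S(O) = √91 (S(O) = √(11 + 80) = √91)
(13335 - 25477)*(S(-204) + J(97, -197)) = (13335 - 25477)*(√91 - 24*(-197)) = -12142*(√91 + 4728) = -12142*(4728 + √91) = -57407376 - 12142*√91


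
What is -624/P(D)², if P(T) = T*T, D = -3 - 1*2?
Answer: -624/625 ≈ -0.99840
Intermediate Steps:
D = -5 (D = -3 - 2 = -5)
P(T) = T²
-624/P(D)² = -624/(((-5)²)²) = -624/(25²) = -624/625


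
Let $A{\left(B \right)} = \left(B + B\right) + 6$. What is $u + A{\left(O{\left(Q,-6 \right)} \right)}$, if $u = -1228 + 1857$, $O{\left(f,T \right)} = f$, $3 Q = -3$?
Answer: $633$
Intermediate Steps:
$Q = -1$ ($Q = \frac{1}{3} \left(-3\right) = -1$)
$A{\left(B \right)} = 6 + 2 B$ ($A{\left(B \right)} = 2 B + 6 = 6 + 2 B$)
$u = 629$
$u + A{\left(O{\left(Q,-6 \right)} \right)} = 629 + \left(6 + 2 \left(-1\right)\right) = 629 + \left(6 - 2\right) = 629 + 4 = 633$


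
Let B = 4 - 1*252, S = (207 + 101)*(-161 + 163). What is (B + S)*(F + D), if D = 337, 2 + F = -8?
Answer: 120336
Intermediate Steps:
F = -10 (F = -2 - 8 = -10)
S = 616 (S = 308*2 = 616)
B = -248 (B = 4 - 252 = -248)
(B + S)*(F + D) = (-248 + 616)*(-10 + 337) = 368*327 = 120336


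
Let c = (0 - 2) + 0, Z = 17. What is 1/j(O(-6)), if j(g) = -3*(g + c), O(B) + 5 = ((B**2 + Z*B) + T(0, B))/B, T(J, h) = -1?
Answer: -2/25 ≈ -0.080000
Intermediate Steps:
c = -2 (c = -2 + 0 = -2)
O(B) = -5 + (-1 + B**2 + 17*B)/B (O(B) = -5 + ((B**2 + 17*B) - 1)/B = -5 + (-1 + B**2 + 17*B)/B)
j(g) = 6 - 3*g (j(g) = -3*(g - 2) = -3*(-2 + g) = 6 - 3*g)
1/j(O(-6)) = 1/(6 - 3*(12 - 6 - 1/(-6))) = 1/(6 - 3*(12 - 6 - 1*(-1/6))) = 1/(6 - 3*(12 - 6 + 1/6)) = 1/(6 - 3*37/6) = 1/(6 - 37/2) = 1/(-25/2) = -2/25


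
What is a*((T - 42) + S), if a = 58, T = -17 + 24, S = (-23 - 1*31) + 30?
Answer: -3422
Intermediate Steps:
S = -24 (S = (-23 - 31) + 30 = -54 + 30 = -24)
T = 7
a*((T - 42) + S) = 58*((7 - 42) - 24) = 58*(-35 - 24) = 58*(-59) = -3422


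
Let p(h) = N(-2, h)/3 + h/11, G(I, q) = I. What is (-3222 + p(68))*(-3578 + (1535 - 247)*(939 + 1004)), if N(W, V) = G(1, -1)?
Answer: -88390675222/11 ≈ -8.0355e+9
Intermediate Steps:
N(W, V) = 1
p(h) = 1/3 + h/11
(-3222 + p(68))*(-3578 + (1535 - 247)*(939 + 1004)) = (-3222 + (1/3 + (1/11)*68))*(-3578 + (1535 - 247)*(939 + 1004)) = (-3222 + (1/3 + 68/11))*(-3578 + 1288*1943) = (-3222 + 215/33)*(-3578 + 2502584) = -106111/33*2499006 = -88390675222/11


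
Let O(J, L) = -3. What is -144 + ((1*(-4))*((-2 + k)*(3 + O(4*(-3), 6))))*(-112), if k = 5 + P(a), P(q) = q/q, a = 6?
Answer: -144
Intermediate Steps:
P(q) = 1
k = 6 (k = 5 + 1 = 6)
-144 + ((1*(-4))*((-2 + k)*(3 + O(4*(-3), 6))))*(-112) = -144 + ((1*(-4))*((-2 + 6)*(3 - 3)))*(-112) = -144 - 16*0*(-112) = -144 - 4*0*(-112) = -144 + 0*(-112) = -144 + 0 = -144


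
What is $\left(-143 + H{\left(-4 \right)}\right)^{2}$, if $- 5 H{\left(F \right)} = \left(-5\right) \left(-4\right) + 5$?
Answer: $21904$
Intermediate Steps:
$H{\left(F \right)} = -5$ ($H{\left(F \right)} = - \frac{\left(-5\right) \left(-4\right) + 5}{5} = - \frac{20 + 5}{5} = \left(- \frac{1}{5}\right) 25 = -5$)
$\left(-143 + H{\left(-4 \right)}\right)^{2} = \left(-143 - 5\right)^{2} = \left(-148\right)^{2} = 21904$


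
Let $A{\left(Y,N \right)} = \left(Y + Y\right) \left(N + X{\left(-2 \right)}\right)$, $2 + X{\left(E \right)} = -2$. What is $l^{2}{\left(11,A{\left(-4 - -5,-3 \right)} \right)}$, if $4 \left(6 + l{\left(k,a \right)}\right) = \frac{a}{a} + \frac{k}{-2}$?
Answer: $\frac{3249}{64} \approx 50.766$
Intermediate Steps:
$X{\left(E \right)} = -4$ ($X{\left(E \right)} = -2 - 2 = -4$)
$A{\left(Y,N \right)} = 2 Y \left(-4 + N\right)$ ($A{\left(Y,N \right)} = \left(Y + Y\right) \left(N - 4\right) = 2 Y \left(-4 + N\right)$)
$l{\left(k,a \right)} = - \frac{23}{4} - \frac{k}{8}$ ($l{\left(k,a \right)} = -6 + \frac{\frac{a}{a} + \frac{k}{-2}}{4} = -6 + \frac{1 + k \left(- \frac{1}{2}\right)}{4} = -6 + \frac{1 - \frac{k}{2}}{4} = -6 - \left(- \frac{1}{4} + \frac{k}{8}\right) = - \frac{23}{4} - \frac{k}{8}$)
$l^{2}{\left(11,A{\left(-4 - -5,-3 \right)} \right)} = \left(- \frac{23}{4} - \frac{11}{8}\right)^{2} = \left(- \frac{57}{8}\right)^{2} = \frac{3249}{64}$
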